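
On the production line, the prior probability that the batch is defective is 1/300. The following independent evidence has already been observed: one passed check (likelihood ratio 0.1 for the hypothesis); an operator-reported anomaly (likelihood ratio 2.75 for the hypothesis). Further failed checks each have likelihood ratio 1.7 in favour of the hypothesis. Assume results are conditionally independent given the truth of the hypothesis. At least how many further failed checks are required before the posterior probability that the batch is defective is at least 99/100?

Prior odds = (1/300)/(299/300) = 1/299.
Combined Bayes factor of the evidence already in hand = 0.1 × 2.75 = 0.275.
Odds after that evidence = (1/299) × 0.275 = 11/11960.
Target odds = 0.99/0.01 = 99.
Need 1.7ⁿ ≥ 99 ÷ (11/11960) = 107640.
1.7²¹ ≈69091.9 falls short of 107640 but 1.7²² ≈117456 reaches it, so n = 22.

22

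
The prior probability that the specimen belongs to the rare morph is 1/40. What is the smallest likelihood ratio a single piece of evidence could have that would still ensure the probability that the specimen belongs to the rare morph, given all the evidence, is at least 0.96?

Prior odds = 0.025/0.975 = 1/39.
Target odds = 0.96/0.04 = 24.
Required Bayes factor = 24 ÷ (1/39) = 936.

936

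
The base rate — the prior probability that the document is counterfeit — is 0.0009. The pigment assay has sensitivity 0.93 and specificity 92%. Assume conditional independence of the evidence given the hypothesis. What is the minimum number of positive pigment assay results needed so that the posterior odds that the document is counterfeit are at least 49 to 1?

Prior odds = 0.0009/0.9991 = 9/9991.
False-positive rate = 1 − 0.92 = 0.08; likelihood ratio of a positive = 0.93/0.08 = 11.625.
Target odds = 49.
Require 11.625ⁿ ≥ 49 ÷ (9/9991) = 489559/9.
11.625⁴ = 74805201/4096 falls short of 489559/9 but 11.625⁵ ≈212307 reaches it, so n = 5.

5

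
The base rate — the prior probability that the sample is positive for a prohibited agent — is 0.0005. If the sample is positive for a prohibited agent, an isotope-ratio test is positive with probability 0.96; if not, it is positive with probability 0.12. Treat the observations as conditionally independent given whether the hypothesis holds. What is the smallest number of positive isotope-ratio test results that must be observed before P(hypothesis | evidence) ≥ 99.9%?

7

Prior odds: 0.0005 ÷ 0.9995 = 1/1999.
Likelihood ratio of a positive = 0.96/0.12 = 8.
Target posterior odds = 0.999/0.001 = 999.
Require 8ⁿ ≥ 999 ÷ (1/1999) = 1997001.
8⁶ = 262144 falls short of 1997001 but 8⁷ = 2097152 reaches it, so n = 7.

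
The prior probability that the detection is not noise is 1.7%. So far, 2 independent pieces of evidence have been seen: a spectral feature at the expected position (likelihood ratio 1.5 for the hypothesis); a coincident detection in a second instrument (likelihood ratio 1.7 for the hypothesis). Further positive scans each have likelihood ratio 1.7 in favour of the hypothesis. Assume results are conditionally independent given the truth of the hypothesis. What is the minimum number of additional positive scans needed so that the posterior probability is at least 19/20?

Prior odds = 0.017/0.983 = 17/983.
Combined Bayes factor of the evidence already in hand = 1.5 × 1.7 = 2.55.
Odds after that evidence = (17/983) × 2.55 = 867/19660.
Target odds = 0.95/0.05 = 19.
Need 1.7ⁿ ≥ 19 ÷ (867/19660) = 373540/867.
1.7¹¹ ≈342.719 falls short of 373540/867 but 1.7¹² ≈582.622 reaches it, so n = 12.

12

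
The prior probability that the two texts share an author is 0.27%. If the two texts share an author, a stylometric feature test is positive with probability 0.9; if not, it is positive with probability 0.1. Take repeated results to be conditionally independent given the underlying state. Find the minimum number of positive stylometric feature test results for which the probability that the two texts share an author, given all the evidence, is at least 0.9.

Prior odds = 0.0027/0.9973 = 27/9973.
Likelihood ratio of a positive = 0.9/0.1 = 9.
Target posterior odds = 0.9/0.1 = 9.
Need (27/9973) × 9ⁿ ≥ 9, i.e. 9ⁿ ≥ 9973/3.
9³ = 729 falls short of 9973/3 but 9⁴ = 6561 reaches it, so n = 4.

4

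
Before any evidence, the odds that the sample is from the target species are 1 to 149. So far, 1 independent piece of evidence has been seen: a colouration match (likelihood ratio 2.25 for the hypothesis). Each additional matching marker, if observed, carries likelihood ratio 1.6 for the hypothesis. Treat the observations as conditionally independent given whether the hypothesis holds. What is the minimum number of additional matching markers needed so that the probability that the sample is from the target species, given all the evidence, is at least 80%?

12

Prior odds = 1/149.
Bayes factor of the evidence already in hand = 2.25.
Odds after that evidence = (1/149) × 2.25 = 9/596.
Target odds = 0.8/0.2 = 4.
Need 1.6ⁿ ≥ 4 ÷ (9/596) = 2384/9.
1.6¹¹ ≈175.922 falls short of 2384/9 but 1.6¹² ≈281.475 reaches it, so n = 12.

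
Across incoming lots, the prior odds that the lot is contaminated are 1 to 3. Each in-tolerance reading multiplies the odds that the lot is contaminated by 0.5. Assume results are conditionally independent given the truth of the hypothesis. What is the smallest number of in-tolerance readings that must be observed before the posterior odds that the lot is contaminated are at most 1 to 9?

Prior odds = 1/3.
Likelihood ratio per in-tolerance reading = 0.5.
Target odds = 1/9.
Need (1/3) × 0.5ⁿ ≤ 1/9, i.e. 0.5ⁿ ≤ 1/3.
0.5¹ = 0.5 is still above 1/3 but 0.5² = 0.25 is at or below it, so n = 2.

2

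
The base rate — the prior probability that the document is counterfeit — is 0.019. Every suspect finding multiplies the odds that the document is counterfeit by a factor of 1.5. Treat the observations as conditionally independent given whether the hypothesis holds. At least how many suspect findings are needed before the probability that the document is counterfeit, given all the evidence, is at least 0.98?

20

Prior odds: 0.019 ÷ 0.981 = 19/981.
Likelihood ratio per suspect finding = 1.5.
Target odds: 0.98 ÷ 0.02 = 49.
Need (19/981) × 1.5ⁿ ≥ 49, i.e. 1.5ⁿ ≥ 48069/19.
1.5¹⁹ ≈2216.84 falls short of 48069/19 but 1.5²⁰ ≈3325.26 reaches it, so n = 20.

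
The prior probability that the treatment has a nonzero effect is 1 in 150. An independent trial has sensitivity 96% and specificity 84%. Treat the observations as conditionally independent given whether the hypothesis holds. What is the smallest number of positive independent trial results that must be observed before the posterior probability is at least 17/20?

4

Prior odds: (1/150) ÷ (149/150) = 1/149.
False-positive rate = 1 − 0.84 = 0.16; likelihood ratio of a positive = 0.96/0.16 = 6.
Target odds: 0.85 ÷ 0.15 = 17/3.
Need (1/149) × 6ⁿ ≥ 17/3, i.e. 6ⁿ ≥ 2533/3.
6³ = 216 falls short of 2533/3 but 6⁴ = 1296 reaches it, so n = 4.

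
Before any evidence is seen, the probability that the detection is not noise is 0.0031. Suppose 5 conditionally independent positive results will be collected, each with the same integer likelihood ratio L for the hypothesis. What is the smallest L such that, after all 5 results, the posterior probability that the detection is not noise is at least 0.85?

5

Prior odds = 0.0031/0.9969 = 31/9969.
Target odds = 0.85/0.15 = 17/3.
Need L⁵ ≥ 17/3 ÷ (31/9969) = 56491/31.
4⁵ = 1024 < 56491/31 ≤ 3125 = 5⁵, so L = 5.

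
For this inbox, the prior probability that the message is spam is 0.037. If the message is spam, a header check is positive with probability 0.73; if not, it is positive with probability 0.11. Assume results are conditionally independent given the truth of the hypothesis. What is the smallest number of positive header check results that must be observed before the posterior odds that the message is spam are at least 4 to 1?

3

Prior odds: 0.037 ÷ 0.963 = 37/963.
Likelihood ratio of a positive = 0.73/0.11 = 73/11.
Target odds = 4.
Require (73/11)ⁿ ≥ 4 ÷ (37/963) = 3852/37.
(73/11)² = 5329/121 falls short of 3852/37 but (73/11)³ = 389017/1331 reaches it, so n = 3.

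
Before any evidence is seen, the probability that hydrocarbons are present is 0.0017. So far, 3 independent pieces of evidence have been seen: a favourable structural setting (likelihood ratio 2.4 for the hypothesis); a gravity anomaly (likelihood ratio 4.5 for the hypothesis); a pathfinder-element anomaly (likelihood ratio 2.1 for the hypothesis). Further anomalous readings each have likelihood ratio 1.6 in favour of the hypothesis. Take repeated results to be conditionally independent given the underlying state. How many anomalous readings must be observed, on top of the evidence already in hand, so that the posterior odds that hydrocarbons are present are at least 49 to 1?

16

Prior odds = 0.0017/0.9983 = 17/9983.
Combined Bayes factor of the evidence already in hand = 2.4 × 4.5 × 2.1 = 22.68.
Odds after that evidence = (17/9983) × 22.68 = 9639/249575.
Target odds = 49.
Need 1.6ⁿ ≥ 49 ÷ (9639/249575) = 1747025/1377.
1.6¹⁵ ≈1152.92 falls short of 1747025/1377 but 1.6¹⁶ ≈1844.67 reaches it, so n = 16.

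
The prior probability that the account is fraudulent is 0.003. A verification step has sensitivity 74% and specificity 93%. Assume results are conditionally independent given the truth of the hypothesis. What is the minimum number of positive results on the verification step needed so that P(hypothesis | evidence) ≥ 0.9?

Prior odds = 0.003/0.997 = 3/997.
False-positive rate = 1 − 0.93 = 0.07; likelihood ratio of a positive = 0.74/0.07 = 74/7.
Target odds: 0.9 ÷ 0.1 = 9.
Need (3/997) × (74/7)ⁿ ≥ 9, i.e. (74/7)ⁿ ≥ 2991.
(74/7)³ = 405224/343 falls short of 2991 but (74/7)⁴ = 29986576/2401 reaches it, so n = 4.

4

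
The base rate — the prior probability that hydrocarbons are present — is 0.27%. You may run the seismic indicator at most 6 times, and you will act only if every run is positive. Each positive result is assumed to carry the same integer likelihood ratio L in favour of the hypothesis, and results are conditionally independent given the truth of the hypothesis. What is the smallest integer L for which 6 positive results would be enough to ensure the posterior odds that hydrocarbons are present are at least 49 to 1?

6

Prior odds = 0.0027/0.9973 = 27/9973.
Target odds = 49.
Need L⁶ ≥ 49 ÷ (27/9973) = 488677/27.
5⁶ = 15625 < 488677/27 ≤ 46656 = 6⁶, so L = 6.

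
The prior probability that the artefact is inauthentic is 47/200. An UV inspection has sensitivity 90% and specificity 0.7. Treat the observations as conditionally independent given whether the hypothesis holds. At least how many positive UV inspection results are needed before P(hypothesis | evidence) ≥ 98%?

Prior odds = 0.235/0.765 = 47/153.
False-positive rate = 1 − 0.7 = 0.3; likelihood ratio of a positive = 0.9/0.3 = 3.
Target odds: 0.98 ÷ 0.02 = 49.
Need (47/153) × 3ⁿ ≥ 49, i.e. 3ⁿ ≥ 7497/47.
3⁴ = 81 falls short of 7497/47 but 3⁵ = 243 reaches it, so n = 5.

5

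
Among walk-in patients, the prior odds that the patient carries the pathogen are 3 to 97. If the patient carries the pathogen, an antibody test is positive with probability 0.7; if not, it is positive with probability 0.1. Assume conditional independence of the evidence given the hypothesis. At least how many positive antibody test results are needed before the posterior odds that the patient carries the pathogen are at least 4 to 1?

3

Prior odds = 3/97.
Likelihood ratio of a positive = 0.7/0.1 = 7.
Target odds = 4.
Need (3/97) × 7ⁿ ≥ 4, i.e. 7ⁿ ≥ 388/3.
7² = 49 falls short of 388/3 but 7³ = 343 reaches it, so n = 3.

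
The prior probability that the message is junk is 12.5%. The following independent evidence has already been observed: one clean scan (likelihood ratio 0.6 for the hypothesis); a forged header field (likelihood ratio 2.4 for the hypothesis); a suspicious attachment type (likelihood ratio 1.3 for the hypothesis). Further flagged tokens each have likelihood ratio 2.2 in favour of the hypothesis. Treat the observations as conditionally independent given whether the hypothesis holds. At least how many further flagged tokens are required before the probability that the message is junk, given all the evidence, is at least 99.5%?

Prior odds = 0.125/0.875 = 1/7.
Combined Bayes factor of the evidence already in hand = 0.6 × 2.4 × 1.3 = 1.872.
Odds after that evidence = (1/7) × 1.872 = 234/875.
Target odds = 0.995/0.005 = 199.
Need 2.2ⁿ ≥ 199 ÷ (234/875) = 174125/234.
2.2⁸ = 214358881/390625 falls short of 174125/234 but 2.2⁹ ≈1207.27 reaches it, so n = 9.

9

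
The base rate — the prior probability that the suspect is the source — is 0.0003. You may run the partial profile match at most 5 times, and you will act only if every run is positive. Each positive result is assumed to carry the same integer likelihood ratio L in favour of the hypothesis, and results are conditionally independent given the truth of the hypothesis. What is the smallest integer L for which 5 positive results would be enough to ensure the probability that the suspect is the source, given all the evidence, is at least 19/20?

Prior odds = 0.0003/0.9997 = 3/9997.
Target odds = 0.95/0.05 = 19.
Need L⁵ ≥ 19 ÷ (3/9997) = 189943/3.
9⁵ = 59049 < 189943/3 ≤ 100000 = 10⁵, so L = 10.

10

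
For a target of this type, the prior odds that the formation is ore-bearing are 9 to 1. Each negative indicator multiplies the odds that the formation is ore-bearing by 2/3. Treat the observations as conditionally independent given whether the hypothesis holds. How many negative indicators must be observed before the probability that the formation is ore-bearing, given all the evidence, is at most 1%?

17

Prior odds = 9.
Likelihood ratio per negative indicator = 2/3.
Target odds: 0.01 ÷ 0.99 = 1/99.
Require (2/3)ⁿ ≤ 1/99 ÷ 9 = 1/891.
(2/3)¹⁶ = 65536/43046721 is still above 1/891 but (2/3)¹⁷ = 131072/129140163 is at or below it, so n = 17.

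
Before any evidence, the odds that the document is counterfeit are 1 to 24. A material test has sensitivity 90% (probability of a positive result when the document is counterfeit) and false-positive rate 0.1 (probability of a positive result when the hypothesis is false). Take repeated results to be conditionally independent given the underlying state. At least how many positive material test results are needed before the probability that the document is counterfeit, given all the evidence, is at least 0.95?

Prior odds = 1/24.
Likelihood ratio of a positive result = 0.9/0.1 = 9.
Target odds: 0.95 ÷ 0.05 = 19.
Need (1/24) × 9ⁿ ≥ 19, i.e. 9ⁿ ≥ 456.
9² = 81 falls short of 456 but 9³ = 729 reaches it, so n = 3.

3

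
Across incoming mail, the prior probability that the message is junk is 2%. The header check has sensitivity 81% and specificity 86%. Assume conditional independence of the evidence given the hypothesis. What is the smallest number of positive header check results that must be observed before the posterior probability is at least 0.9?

4

Prior odds: 0.02 ÷ 0.98 = 1/49.
False-positive rate = 1 − 0.86 = 0.14; likelihood ratio of a positive = 0.81/0.14 = 81/14.
Target odds: 0.9 ÷ 0.1 = 9.
Require (81/14)ⁿ ≥ 9 ÷ (1/49) = 441.
(81/14)³ = 531441/2744 falls short of 441 but (81/14)⁴ = 43046721/38416 reaches it, so n = 4.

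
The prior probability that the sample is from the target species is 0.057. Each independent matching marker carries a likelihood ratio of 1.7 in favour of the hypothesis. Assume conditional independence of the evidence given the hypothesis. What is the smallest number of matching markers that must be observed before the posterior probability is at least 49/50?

Prior odds = 0.057/0.943 = 57/943.
Likelihood ratio per matching marker = 1.7.
Target odds: 0.98 ÷ 0.02 = 49.
Need (57/943) × 1.7ⁿ ≥ 49, i.e. 1.7ⁿ ≥ 46207/57.
1.7¹² ≈582.622 falls short of 46207/57 but 1.7¹³ ≈990.458 reaches it, so n = 13.

13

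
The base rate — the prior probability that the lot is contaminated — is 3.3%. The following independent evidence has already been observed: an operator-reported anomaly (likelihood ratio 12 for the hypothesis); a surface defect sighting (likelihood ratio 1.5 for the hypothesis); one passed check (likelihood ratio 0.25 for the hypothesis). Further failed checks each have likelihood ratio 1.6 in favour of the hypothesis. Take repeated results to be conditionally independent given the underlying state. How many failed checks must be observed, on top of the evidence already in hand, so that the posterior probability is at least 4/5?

Prior odds = 0.033/0.967 = 33/967.
Combined Bayes factor of the evidence already in hand = 12 × 1.5 × 0.25 = 4.5.
Odds after that evidence = (33/967) × 4.5 = 297/1934.
Target odds = 0.8/0.2 = 4.
Need 1.6ⁿ ≥ 4 ÷ (297/1934) = 7736/297.
1.6⁶ = 262144/15625 falls short of 7736/297 but 1.6⁷ = 2097152/78125 reaches it, so n = 7.

7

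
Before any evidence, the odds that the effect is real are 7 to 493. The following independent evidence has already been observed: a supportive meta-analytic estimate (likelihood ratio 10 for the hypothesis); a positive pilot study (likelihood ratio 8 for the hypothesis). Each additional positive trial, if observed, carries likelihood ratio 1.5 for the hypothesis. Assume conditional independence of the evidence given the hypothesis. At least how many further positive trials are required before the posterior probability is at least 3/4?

3

Prior odds = 7/493.
Combined Bayes factor of the evidence already in hand = 10 × 8 = 80.
Odds after that evidence = (7/493) × 80 = 560/493.
Target odds = 0.75/0.25 = 3.
Need 1.5ⁿ ≥ 3 ÷ (560/493) = 1479/560.
1.5² = 2.25 falls short of 1479/560 but 1.5³ = 3.375 reaches it, so n = 3.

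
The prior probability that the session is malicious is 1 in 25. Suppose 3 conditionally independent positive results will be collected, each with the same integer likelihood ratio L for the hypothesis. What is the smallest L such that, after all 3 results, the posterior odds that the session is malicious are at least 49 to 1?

Prior odds = 0.04/0.96 = 1/24.
Target odds = 49.
Need L³ ≥ 49 ÷ (1/24) = 1176.
10³ = 1000 < 1176 ≤ 1331 = 11³, so L = 11.

11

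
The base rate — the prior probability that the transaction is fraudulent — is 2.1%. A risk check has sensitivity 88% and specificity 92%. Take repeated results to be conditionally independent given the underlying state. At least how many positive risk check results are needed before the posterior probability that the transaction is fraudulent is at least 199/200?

4

Prior odds = 0.021/0.979 = 21/979.
False-positive rate = 1 − 0.92 = 0.08; likelihood ratio of a positive = 0.88/0.08 = 11.
Target posterior odds = 0.995/0.005 = 199.
Need (21/979) × 11ⁿ ≥ 199, i.e. 11ⁿ ≥ 194821/21.
11³ = 1331 falls short of 194821/21 but 11⁴ = 14641 reaches it, so n = 4.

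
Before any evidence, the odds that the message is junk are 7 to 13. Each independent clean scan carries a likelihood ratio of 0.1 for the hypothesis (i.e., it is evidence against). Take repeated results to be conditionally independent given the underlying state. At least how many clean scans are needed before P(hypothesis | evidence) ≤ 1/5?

Prior odds = 7/13.
Likelihood ratio per clean scan = 0.1.
Target odds: 0.2 ÷ 0.8 = 0.25.
Need (7/13) × 0.1ⁿ ≤ 0.25, i.e. 0.1ⁿ ≤ 13/28.
0.1¹ = 0.1, which is already at or below the required 13/28; so n = 1.

1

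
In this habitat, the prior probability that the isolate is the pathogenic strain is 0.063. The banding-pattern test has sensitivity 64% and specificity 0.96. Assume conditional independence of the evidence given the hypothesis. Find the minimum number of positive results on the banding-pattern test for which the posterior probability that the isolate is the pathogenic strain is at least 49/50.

3

Prior odds = 0.063/0.937 = 63/937.
False-positive rate = 1 − 0.96 = 0.04; likelihood ratio of a positive = 0.64/0.04 = 16.
Target odds: 0.98 ÷ 0.02 = 49.
Require 16ⁿ ≥ 49 ÷ (63/937) = 6559/9.
16² = 256 falls short of 6559/9 but 16³ = 4096 reaches it, so n = 3.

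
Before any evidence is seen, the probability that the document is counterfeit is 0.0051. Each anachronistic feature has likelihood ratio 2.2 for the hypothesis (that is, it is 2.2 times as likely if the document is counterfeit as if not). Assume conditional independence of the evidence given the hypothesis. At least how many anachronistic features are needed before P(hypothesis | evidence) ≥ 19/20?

11

Prior odds: 0.0051 ÷ 0.9949 = 51/9949.
Likelihood ratio per anachronistic feature = 2.2.
Target odds: 0.95 ÷ 0.05 = 19.
Need (51/9949) × 2.2ⁿ ≥ 19, i.e. 2.2ⁿ ≥ 189031/51.
2.2¹⁰ ≈2655.99 falls short of 189031/51 but 2.2¹¹ ≈5843.18 reaches it, so n = 11.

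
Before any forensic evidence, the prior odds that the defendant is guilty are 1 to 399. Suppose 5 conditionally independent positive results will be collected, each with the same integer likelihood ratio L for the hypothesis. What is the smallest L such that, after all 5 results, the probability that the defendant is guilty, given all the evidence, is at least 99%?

Prior odds = 1/399.
Target odds = 0.99/0.01 = 99.
Need L⁵ ≥ 99 ÷ (1/399) = 39501.
8⁵ = 32768 < 39501 ≤ 59049 = 9⁵, so L = 9.

9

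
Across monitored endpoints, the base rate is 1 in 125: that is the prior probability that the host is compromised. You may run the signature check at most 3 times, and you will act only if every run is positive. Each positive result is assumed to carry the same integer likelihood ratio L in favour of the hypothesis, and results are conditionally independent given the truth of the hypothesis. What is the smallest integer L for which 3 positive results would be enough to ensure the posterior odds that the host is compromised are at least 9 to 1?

11

Prior odds = 0.008/0.992 = 1/124.
Target odds = 9.
Need L³ ≥ 9 ÷ (1/124) = 1116.
10³ = 1000 < 1116 ≤ 1331 = 11³, so L = 11.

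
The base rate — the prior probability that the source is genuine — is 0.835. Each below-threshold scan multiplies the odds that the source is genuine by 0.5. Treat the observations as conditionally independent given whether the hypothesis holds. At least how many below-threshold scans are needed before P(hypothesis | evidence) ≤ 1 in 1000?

Prior odds: 0.835 ÷ 0.165 = 167/33.
Likelihood ratio per below-threshold scan = 0.5.
Target posterior odds = 0.001/0.999 = 1/999.
Need (167/33) × 0.5ⁿ ≤ 1/999, i.e. 0.5ⁿ ≤ 11/55611.
0.5¹² = 1/4096 is still above 11/55611 but 0.5¹³ = 1/8192 is at or below it, so n = 13.

13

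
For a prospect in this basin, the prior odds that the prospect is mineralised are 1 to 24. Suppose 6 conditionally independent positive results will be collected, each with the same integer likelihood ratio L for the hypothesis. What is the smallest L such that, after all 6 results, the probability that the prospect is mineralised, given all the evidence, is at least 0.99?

Prior odds = 1/24.
Target odds = 0.99/0.01 = 99.
Need L⁶ ≥ 99 ÷ (1/24) = 2376.
3⁶ = 729 < 2376 ≤ 4096 = 4⁶, so L = 4.

4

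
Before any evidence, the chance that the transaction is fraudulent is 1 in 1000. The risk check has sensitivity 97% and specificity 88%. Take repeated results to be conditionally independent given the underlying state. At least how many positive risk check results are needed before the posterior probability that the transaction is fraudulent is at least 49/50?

Prior odds: 0.001 ÷ 0.999 = 1/999.
False-positive rate = 1 − 0.88 = 0.12; likelihood ratio of a positive = 0.97/0.12 = 97/12.
Target odds: 0.98 ÷ 0.02 = 49.
Require (97/12)ⁿ ≥ 49 ÷ (1/999) = 48951.
(97/12)⁵ ≈34510.6 falls short of 48951 but (97/12)⁶ ≈278961 reaches it, so n = 6.

6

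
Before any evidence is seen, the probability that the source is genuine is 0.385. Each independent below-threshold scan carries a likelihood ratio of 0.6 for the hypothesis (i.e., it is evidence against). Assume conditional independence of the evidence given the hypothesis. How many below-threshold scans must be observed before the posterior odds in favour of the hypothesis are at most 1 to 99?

9

Prior odds = 0.385/0.615 = 77/123.
Likelihood ratio per below-threshold scan = 0.6.
Target odds = 1/99.
Require 0.6ⁿ ≤ 1/99 ÷ (77/123) = 41/2541.
0.6⁸ = 6561/390625 is still above 41/2541 but 0.6⁹ = 19683/1953125 is at or below it, so n = 9.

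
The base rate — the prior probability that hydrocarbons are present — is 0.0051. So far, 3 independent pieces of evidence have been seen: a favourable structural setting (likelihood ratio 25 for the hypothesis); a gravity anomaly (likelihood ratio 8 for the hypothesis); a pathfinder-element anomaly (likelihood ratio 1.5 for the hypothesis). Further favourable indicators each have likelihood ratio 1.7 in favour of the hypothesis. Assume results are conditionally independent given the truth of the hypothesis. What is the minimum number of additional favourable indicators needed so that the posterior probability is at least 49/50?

Prior odds = 0.0051/0.9949 = 51/9949.
Combined Bayes factor of the evidence already in hand = 25 × 8 × 1.5 = 300.
Odds after that evidence = (51/9949) × 300 = 15300/9949.
Target odds = 0.98/0.02 = 49.
Need 1.7ⁿ ≥ 49 ÷ (15300/9949) = 487501/15300.
1.7⁶ = 24137569/1000000 falls short of 487501/15300 but 1.7⁷ = 410338673/10000000 reaches it, so n = 7.

7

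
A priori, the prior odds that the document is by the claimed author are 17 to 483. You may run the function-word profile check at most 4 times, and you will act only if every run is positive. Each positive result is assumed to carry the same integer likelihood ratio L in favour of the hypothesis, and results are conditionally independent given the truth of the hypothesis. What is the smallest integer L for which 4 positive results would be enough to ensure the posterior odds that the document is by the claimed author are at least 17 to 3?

4

Prior odds = 17/483.
Target odds = 17/3.
Need L⁴ ≥ 17/3 ÷ (17/483) = 161.
3⁴ = 81 < 161 ≤ 256 = 4⁴, so L = 4.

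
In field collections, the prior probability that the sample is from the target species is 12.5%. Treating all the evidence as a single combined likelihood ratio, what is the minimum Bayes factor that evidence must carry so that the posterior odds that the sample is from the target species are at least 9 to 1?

Prior odds = 0.125/0.875 = 1/7.
Target odds = 9.
Required Bayes factor = 9 ÷ (1/7) = 63.

63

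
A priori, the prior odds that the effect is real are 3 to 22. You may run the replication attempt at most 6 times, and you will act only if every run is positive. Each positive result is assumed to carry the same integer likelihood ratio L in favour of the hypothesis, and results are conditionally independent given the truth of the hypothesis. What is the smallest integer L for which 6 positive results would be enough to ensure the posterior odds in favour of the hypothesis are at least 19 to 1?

Prior odds = 3/22.
Target odds = 19.
Need L⁶ ≥ 19 ÷ (3/22) = 418/3.
2⁶ = 64 < 418/3 ≤ 729 = 3⁶, so L = 3.

3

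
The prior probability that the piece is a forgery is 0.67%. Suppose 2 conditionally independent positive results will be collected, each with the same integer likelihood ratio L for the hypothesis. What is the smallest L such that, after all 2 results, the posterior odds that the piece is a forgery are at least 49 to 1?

Prior odds = 0.0067/0.9933 = 67/9933.
Target odds = 49.
Need L² ≥ 49 ÷ (67/9933) = 486717/67.
85² = 7225 < 486717/67 ≤ 7396 = 86², so L = 86.

86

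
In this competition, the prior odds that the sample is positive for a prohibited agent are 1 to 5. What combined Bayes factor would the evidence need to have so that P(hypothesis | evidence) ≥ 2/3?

10

Prior odds = 0.2.
Target odds = (2/3)/(1/3) = 2.
Required Bayes factor = 2 ÷ 0.2 = 10.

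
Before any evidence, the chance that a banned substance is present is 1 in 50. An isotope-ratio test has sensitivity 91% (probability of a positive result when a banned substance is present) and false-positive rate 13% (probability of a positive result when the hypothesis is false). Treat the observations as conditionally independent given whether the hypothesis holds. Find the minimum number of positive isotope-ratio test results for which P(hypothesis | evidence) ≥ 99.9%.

Prior odds: 0.02 ÷ 0.98 = 1/49.
Likelihood ratio of a positive result = 0.91/0.13 = 7.
Target posterior odds = 0.999/0.001 = 999.
Require 7ⁿ ≥ 999 ÷ (1/49) = 48951.
7⁵ = 16807 falls short of 48951 but 7⁶ = 117649 reaches it, so n = 6.

6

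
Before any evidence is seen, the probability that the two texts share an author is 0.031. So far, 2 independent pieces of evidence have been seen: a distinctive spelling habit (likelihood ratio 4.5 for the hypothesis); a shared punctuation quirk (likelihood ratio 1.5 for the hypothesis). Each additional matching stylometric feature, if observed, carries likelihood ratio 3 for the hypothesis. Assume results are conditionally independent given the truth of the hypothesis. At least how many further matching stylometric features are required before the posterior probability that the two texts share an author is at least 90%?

Prior odds = 0.031/0.969 = 31/969.
Combined Bayes factor of the evidence already in hand = 4.5 × 1.5 = 6.75.
Odds after that evidence = (31/969) × 6.75 = 279/1292.
Target odds = 0.9/0.1 = 9.
Need 3ⁿ ≥ 9 ÷ (279/1292) = 1292/31.
3³ = 27 falls short of 1292/31 but 3⁴ = 81 reaches it, so n = 4.

4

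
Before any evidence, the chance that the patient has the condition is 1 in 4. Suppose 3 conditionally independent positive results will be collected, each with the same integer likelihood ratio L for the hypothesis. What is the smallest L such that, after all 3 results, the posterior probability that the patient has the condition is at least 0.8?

Prior odds = 0.25/0.75 = 1/3.
Target odds = 0.8/0.2 = 4.
Need L³ ≥ 4 ÷ (1/3) = 12.
2³ = 8 < 12 ≤ 27 = 3³, so L = 3.

3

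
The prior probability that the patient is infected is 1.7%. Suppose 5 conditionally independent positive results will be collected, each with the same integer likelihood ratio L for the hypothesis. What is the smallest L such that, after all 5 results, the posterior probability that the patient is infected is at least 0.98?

5

Prior odds = 0.017/0.983 = 17/983.
Target odds = 0.98/0.02 = 49.
Need L⁵ ≥ 49 ÷ (17/983) = 48167/17.
4⁵ = 1024 < 48167/17 ≤ 3125 = 5⁵, so L = 5.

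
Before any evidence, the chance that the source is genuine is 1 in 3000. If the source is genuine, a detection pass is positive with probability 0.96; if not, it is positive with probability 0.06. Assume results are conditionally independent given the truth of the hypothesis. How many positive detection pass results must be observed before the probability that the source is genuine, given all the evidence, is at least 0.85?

4

Prior odds: (1/3000) ÷ (2999/3000) = 1/2999.
Likelihood ratio of a positive = 0.96/0.06 = 16.
Target odds: 0.85 ÷ 0.15 = 17/3.
Require 16ⁿ ≥ 17/3 ÷ (1/2999) = 50983/3.
16³ = 4096 falls short of 50983/3 but 16⁴ = 65536 reaches it, so n = 4.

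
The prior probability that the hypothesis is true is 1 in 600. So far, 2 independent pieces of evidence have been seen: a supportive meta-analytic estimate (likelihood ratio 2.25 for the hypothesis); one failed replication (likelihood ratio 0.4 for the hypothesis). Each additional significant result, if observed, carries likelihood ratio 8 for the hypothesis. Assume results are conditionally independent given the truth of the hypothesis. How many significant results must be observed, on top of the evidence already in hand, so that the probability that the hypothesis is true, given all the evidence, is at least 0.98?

5

Prior odds = (1/600)/(599/600) = 1/599.
Combined Bayes factor of the evidence already in hand = 2.25 × 0.4 = 0.9.
Odds after that evidence = (1/599) × 0.9 = 9/5990.
Target odds = 0.98/0.02 = 49.
Need 8ⁿ ≥ 49 ÷ (9/5990) = 293510/9.
8⁴ = 4096 falls short of 293510/9 but 8⁵ = 32768 reaches it, so n = 5.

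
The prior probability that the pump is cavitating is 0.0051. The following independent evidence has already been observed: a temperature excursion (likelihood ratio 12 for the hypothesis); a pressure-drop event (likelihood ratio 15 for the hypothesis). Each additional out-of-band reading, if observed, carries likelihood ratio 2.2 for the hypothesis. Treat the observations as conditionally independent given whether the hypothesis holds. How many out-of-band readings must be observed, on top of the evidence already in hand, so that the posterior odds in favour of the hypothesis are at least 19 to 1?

Prior odds = 0.0051/0.9949 = 51/9949.
Combined Bayes factor of the evidence already in hand = 12 × 15 = 180.
Odds after that evidence = (51/9949) × 180 = 9180/9949.
Target odds = 19.
Need 2.2ⁿ ≥ 19 ÷ (9180/9949) = 189031/9180.
2.2³ = 10.648 falls short of 189031/9180 but 2.2⁴ = 23.4256 reaches it, so n = 4.

4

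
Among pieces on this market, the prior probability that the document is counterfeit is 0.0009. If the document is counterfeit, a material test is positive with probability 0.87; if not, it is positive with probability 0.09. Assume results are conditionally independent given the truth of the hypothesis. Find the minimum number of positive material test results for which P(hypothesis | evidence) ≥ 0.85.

Prior odds = 0.0009/0.9991 = 9/9991.
Likelihood ratio of a positive = 0.87/0.09 = 29/3.
Target odds: 0.85 ÷ 0.15 = 17/3.
Require (29/3)ⁿ ≥ 17/3 ÷ (9/9991) = 169847/27.
(29/3)³ = 24389/27 falls short of 169847/27 but (29/3)⁴ = 707281/81 reaches it, so n = 4.

4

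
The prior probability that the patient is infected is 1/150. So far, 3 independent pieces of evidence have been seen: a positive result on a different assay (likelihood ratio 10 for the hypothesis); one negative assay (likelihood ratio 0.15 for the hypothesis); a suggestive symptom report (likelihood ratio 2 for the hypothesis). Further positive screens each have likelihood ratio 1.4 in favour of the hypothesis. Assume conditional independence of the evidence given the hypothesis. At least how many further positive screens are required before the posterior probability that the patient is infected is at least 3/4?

15

Prior odds = (1/150)/(149/150) = 1/149.
Combined Bayes factor of the evidence already in hand = 10 × 0.15 × 2 = 3.
Odds after that evidence = (1/149) × 3 = 3/149.
Target odds = 0.75/0.25 = 3.
Need 1.4ⁿ ≥ 3 ÷ (3/149) = 149.
1.4¹⁴ ≈111.12 falls short of 149 but 1.4¹⁵ ≈155.568 reaches it, so n = 15.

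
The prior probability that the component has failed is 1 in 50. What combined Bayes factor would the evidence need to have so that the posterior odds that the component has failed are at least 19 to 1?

931

Prior odds = 0.02/0.98 = 1/49.
Target odds = 19.
Required Bayes factor = 19 ÷ (1/49) = 931.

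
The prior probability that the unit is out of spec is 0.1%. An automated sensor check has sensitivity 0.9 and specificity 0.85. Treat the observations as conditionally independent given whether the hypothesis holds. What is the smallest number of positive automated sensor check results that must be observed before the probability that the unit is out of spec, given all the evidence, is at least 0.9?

6

Prior odds = 0.001/0.999 = 1/999.
False-positive rate = 1 − 0.85 = 0.15; likelihood ratio of a positive = 0.9/0.15 = 6.
Target posterior odds = 0.9/0.1 = 9.
Require 6ⁿ ≥ 9 ÷ (1/999) = 8991.
6⁵ = 7776 falls short of 8991 but 6⁶ = 46656 reaches it, so n = 6.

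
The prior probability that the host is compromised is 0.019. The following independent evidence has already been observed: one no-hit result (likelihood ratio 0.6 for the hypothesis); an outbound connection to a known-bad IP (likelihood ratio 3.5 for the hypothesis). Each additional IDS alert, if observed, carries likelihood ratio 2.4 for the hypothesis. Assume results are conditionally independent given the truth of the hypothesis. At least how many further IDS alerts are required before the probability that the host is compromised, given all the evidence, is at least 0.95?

8

Prior odds = 0.019/0.981 = 19/981.
Combined Bayes factor of the evidence already in hand = 0.6 × 3.5 = 2.1.
Odds after that evidence = (19/981) × 2.1 = 133/3270.
Target odds = 0.95/0.05 = 19.
Need 2.4ⁿ ≥ 19 ÷ (133/3270) = 3270/7.
2.4⁷ = 35831808/78125 falls short of 3270/7 but 2.4⁸ = 429981696/390625 reaches it, so n = 8.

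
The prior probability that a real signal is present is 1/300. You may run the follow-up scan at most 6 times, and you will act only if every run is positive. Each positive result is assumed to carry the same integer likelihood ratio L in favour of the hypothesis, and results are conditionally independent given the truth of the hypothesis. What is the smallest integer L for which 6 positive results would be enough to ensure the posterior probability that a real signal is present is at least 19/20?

Prior odds = (1/300)/(299/300) = 1/299.
Target odds = 0.95/0.05 = 19.
Need L⁶ ≥ 19 ÷ (1/299) = 5681.
4⁶ = 4096 < 5681 ≤ 15625 = 5⁶, so L = 5.

5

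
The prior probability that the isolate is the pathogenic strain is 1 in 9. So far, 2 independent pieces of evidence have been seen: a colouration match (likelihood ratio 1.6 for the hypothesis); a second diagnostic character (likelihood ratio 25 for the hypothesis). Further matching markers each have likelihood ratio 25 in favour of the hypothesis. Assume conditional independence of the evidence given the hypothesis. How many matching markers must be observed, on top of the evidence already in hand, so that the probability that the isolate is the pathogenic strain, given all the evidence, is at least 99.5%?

Prior odds = (1/9)/(8/9) = 0.125.
Combined Bayes factor of the evidence already in hand = 1.6 × 25 = 40.
Odds after that evidence = 0.125 × 40 = 5.
Target odds = 0.995/0.005 = 199.
Need 25ⁿ ≥ 199 ÷ 5 = 39.8.
25¹ = 25 falls short of 39.8 but 25² = 625 reaches it, so n = 2.

2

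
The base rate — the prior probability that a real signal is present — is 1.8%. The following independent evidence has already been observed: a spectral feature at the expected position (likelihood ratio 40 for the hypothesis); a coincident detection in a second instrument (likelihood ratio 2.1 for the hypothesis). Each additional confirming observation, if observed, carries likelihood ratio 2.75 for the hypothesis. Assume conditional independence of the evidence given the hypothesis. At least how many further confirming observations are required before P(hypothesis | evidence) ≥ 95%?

Prior odds = 0.018/0.982 = 9/491.
Combined Bayes factor of the evidence already in hand = 40 × 2.1 = 84.
Odds after that evidence = (9/491) × 84 = 756/491.
Target odds = 0.95/0.05 = 19.
Need 2.75ⁿ ≥ 19 ÷ (756/491) = 9329/756.
2.75² = 7.5625 falls short of 9329/756 but 2.75³ = 20.796875 reaches it, so n = 3.

3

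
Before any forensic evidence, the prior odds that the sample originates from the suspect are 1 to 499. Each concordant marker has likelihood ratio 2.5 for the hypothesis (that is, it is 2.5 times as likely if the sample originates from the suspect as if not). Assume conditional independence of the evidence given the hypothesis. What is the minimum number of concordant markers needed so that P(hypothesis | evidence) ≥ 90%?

10

Prior odds = 1/499.
Likelihood ratio per concordant marker = 2.5.
Target posterior odds = 0.9/0.1 = 9.
Require 2.5ⁿ ≥ 9 ÷ (1/499) = 4491.
2.5⁹ = 1953125/512 falls short of 4491 but 2.5¹⁰ = 9765625/1024 reaches it, so n = 10.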